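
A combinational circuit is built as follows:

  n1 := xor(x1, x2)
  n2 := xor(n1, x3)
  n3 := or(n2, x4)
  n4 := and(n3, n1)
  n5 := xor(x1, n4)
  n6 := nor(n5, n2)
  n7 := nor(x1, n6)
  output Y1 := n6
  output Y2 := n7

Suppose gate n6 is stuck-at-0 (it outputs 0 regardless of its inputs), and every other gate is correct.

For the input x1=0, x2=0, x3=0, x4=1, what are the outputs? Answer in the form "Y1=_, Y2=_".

Y1=0, Y2=1

Propagate with n6 forced: n1=0, n2=0, n3=1, n4=0, n5=0, n6=0 [stuck-at-0], n7=1.
So the outputs are Y1=0, Y2=1. (Without the fault they would be Y1=1, Y2=0.)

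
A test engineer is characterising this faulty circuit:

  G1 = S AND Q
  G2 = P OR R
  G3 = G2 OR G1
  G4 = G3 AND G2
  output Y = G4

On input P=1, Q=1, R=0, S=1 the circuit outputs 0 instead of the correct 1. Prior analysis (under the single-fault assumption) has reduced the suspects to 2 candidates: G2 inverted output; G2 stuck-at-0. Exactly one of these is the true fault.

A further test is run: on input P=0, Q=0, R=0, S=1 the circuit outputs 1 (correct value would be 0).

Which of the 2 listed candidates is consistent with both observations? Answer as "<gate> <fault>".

Evaluate each candidate on input P=0, Q=0, R=0, S=1:
  G2 inverted output: G1=0, G2=1 [inverted output], G3=1, G4=1 → 1 — matches
  G2 stuck-at-0: G1=0, G2=0 [stuck-at-0], G3=0, G4=0 → 0 — eliminated
Only G2 inverted output reproduces the observed 1.

G2 inverted output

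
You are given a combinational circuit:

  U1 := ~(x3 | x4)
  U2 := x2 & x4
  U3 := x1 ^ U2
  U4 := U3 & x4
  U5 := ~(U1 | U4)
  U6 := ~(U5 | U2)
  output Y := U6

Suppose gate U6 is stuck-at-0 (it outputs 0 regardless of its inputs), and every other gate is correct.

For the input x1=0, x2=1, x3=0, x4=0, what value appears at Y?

0

Propagate with U6 forced: U1=1, U2=0, U3=0, U4=0, U5=0, U6=0 [stuck-at-0].
So Y = 0. (Without the fault it would be 1.)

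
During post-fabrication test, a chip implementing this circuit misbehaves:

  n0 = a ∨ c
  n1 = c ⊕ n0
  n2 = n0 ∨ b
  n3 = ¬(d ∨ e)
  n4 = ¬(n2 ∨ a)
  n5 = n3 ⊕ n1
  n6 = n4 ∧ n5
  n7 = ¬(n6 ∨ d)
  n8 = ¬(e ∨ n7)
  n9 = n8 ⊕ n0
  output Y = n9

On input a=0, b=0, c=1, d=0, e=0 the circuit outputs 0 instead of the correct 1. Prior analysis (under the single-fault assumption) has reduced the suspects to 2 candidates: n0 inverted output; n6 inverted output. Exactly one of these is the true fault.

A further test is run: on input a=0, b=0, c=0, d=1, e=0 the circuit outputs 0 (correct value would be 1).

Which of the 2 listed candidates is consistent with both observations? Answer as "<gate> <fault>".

n0 inverted output

Evaluate each candidate on input a=0, b=0, c=0, d=1, e=0:
  n0 inverted output: n0=1 [inverted output], n1=1, n2=1, n3=0, n4=0, n5=1, n6=0, n7=0, n8=1, n9=0 → 0 — matches
  n6 inverted output: n0=0, n1=0, n2=0, n3=0, n4=1, n5=0, n6=1 [inverted output], n7=0, n8=1, n9=1 → 1 — eliminated
Only n0 inverted output reproduces the observed 0.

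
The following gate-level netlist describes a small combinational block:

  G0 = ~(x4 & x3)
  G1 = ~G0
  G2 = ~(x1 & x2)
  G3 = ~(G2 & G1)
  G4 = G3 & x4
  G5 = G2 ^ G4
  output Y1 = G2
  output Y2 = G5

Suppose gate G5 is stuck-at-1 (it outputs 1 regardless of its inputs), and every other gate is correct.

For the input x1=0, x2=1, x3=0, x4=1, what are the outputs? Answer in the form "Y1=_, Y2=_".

Propagate with G5 forced: G0=1, G1=0, G2=1, G3=1, G4=1, G5=1 [stuck-at-1].
So the outputs are Y1=1, Y2=1. (Without the fault they would be Y1=1, Y2=0.)

Y1=1, Y2=1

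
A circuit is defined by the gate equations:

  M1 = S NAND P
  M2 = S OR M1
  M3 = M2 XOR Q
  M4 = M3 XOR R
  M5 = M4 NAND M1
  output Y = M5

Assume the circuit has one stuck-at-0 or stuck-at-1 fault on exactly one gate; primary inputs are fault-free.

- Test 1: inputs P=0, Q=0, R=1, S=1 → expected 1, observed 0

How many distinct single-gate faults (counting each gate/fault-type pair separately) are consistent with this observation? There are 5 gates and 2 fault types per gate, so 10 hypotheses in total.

4

Fault-free: M1=1, M2=1, M3=1, M4=0, M5=1 → 1. Observed 0.
  M1 stuck-at-0: output 1 ✗
  M1 stuck-at-1: output 1 ✗
  M2 stuck-at-0: output 0 ✓
  M2 stuck-at-1: output 1 ✗
  M3 stuck-at-0: output 0 ✓
  M3 stuck-at-1: output 1 ✗
  M4 stuck-at-0: output 1 ✗
  M4 stuck-at-1: output 0 ✓
  M5 stuck-at-0: output 0 ✓
  M5 stuck-at-1: output 1 ✗
Consistent faults: {M2 stuck-at-0, M3 stuck-at-0, M4 stuck-at-1, M5 stuck-at-0} — 4 in all.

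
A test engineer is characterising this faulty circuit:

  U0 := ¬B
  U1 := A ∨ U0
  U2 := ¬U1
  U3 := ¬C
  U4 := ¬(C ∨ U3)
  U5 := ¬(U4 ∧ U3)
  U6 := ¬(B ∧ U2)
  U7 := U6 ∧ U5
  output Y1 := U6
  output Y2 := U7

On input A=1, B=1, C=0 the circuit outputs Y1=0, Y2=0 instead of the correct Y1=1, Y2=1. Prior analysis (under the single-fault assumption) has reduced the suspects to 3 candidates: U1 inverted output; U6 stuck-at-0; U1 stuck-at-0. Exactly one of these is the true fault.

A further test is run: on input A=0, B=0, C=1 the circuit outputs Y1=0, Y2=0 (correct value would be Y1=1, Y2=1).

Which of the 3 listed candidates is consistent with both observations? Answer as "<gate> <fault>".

U6 stuck-at-0

Evaluate each candidate on input A=0, B=0, C=1:
  U1 inverted output: U0=1, U1=0 [inverted output], U2=1, U3=0, U4=0, U5=1, U6=1, U7=1 → Y1=1, Y2=1 — eliminated
  U6 stuck-at-0: U0=1, U1=1, U2=0, U3=0, U4=0, U5=1, U6=0 [stuck-at-0], U7=0 → Y1=0, Y2=0 — matches
  U1 stuck-at-0: U0=1, U1=0 [stuck-at-0], U2=1, U3=0, U4=0, U5=1, U6=1, U7=1 → Y1=1, Y2=1 — eliminated
Only U6 stuck-at-0 reproduces the observed Y1=0, Y2=0.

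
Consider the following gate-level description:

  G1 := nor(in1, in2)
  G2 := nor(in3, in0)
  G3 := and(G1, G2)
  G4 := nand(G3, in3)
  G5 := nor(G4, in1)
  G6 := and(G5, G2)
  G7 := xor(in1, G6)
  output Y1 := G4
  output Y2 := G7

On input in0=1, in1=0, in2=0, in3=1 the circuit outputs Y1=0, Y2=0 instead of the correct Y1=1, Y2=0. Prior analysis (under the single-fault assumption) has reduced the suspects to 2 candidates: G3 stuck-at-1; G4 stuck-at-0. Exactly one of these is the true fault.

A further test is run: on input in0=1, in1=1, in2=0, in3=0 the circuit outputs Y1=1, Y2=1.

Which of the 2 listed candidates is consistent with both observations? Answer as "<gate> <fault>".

Evaluate each candidate on input in0=1, in1=1, in2=0, in3=0:
  G3 stuck-at-1: G1=0, G2=0, G3=1 [stuck-at-1], G4=1, G5=0, G6=0, G7=1 → Y1=1, Y2=1 — matches
  G4 stuck-at-0: G1=0, G2=0, G3=0, G4=0 [stuck-at-0], G5=0, G6=0, G7=1 → Y1=0, Y2=1 — eliminated
Only G3 stuck-at-1 reproduces the observed Y1=1, Y2=1.

G3 stuck-at-1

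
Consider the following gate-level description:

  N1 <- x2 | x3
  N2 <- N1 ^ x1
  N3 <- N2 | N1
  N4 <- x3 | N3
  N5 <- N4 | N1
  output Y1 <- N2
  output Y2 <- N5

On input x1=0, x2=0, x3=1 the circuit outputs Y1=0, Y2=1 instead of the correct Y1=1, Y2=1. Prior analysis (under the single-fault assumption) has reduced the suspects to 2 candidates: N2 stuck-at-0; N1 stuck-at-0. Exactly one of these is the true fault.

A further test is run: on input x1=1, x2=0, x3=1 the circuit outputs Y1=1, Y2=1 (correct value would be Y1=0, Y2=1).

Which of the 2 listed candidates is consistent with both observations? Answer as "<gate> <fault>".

Evaluate each candidate on input x1=1, x2=0, x3=1:
  N2 stuck-at-0: N1=1, N2=0 [stuck-at-0], N3=1, N4=1, N5=1 → Y1=0, Y2=1 — eliminated
  N1 stuck-at-0: N1=0 [stuck-at-0], N2=1, N3=1, N4=1, N5=1 → Y1=1, Y2=1 — matches
Only N1 stuck-at-0 reproduces the observed Y1=1, Y2=1.

N1 stuck-at-0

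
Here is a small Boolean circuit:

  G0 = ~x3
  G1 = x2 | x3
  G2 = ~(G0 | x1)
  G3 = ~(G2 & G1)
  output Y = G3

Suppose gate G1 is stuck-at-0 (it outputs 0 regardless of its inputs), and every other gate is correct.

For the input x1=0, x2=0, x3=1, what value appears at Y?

Propagate with G1 forced: G0=0, G1=0 [stuck-at-0], G2=1, G3=1.
So Y = 1. (Without the fault it would be 0.)

1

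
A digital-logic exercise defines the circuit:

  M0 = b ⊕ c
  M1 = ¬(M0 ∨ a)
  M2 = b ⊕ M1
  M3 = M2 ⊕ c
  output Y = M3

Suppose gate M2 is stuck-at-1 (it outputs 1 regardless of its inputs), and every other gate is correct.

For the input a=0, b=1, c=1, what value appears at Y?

0

Propagate with M2 forced: M0=0, M1=1, M2=1 [stuck-at-1], M3=0.
So Y = 0. (Without the fault it would be 1.)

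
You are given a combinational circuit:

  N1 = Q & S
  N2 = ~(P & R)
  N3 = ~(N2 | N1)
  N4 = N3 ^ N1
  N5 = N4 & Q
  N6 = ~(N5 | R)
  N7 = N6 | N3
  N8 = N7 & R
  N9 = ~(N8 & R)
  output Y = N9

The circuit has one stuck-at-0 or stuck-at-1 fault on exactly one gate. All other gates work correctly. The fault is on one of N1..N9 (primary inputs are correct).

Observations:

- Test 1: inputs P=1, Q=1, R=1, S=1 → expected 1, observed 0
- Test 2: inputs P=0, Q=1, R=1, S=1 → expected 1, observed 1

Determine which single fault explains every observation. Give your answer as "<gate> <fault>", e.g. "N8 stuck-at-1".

N1 stuck-at-0

Fault-free values for test 1 (P=1, Q=1, R=1, S=1): N1=1, N2=0, N3=0, N4=1, N5=1, N6=0, N7=0, N8=0, N9=1, giving Y=1. Observed 0.
Test 1: faults giving observed 0 are {N1 stuck-at-0, N3 stuck-at-1, N6 stuck-at-1, N7 stuck-at-1, N8 stuck-at-1, N9 stuck-at-0}.
Test 2 (P=0, Q=1, R=1, S=1): fault-free N1=1, N2=1, N3=0, N4=1, N5=1, N6=0, N7=0, N8=0, N9=1 → 1; observed 1. Eliminates N3 stuck-at-1, N6 stuck-at-1, N7 stuck-at-1, N8 stuck-at-1, N9 stuck-at-0.
Only N1 stuck-at-0 is consistent with every test.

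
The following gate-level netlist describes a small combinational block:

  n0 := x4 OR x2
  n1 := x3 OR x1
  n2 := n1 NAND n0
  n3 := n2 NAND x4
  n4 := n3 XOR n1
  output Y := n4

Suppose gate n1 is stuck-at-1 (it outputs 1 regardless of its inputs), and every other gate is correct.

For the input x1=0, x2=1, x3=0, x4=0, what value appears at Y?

Propagate with n1 forced: n0=1, n1=1 [stuck-at-1], n2=0, n3=1, n4=0.
So Y = 0. (Without the fault it would be 1.)

0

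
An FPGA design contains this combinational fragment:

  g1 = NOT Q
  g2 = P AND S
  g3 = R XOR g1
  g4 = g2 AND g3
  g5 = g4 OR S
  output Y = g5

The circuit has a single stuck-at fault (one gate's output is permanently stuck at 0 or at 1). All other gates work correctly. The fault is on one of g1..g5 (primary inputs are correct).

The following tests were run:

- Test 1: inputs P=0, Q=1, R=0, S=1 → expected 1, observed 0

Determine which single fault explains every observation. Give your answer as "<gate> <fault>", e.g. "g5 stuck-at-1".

g5 stuck-at-0

Fault-free values for test 1 (P=0, Q=1, R=0, S=1): g1=0, g2=0, g3=0, g4=0, g5=1, giving Y=1. Observed 0.
Test 1: faults giving observed 0 are {g5 stuck-at-0}.
Only g5 stuck-at-0 is consistent with every test.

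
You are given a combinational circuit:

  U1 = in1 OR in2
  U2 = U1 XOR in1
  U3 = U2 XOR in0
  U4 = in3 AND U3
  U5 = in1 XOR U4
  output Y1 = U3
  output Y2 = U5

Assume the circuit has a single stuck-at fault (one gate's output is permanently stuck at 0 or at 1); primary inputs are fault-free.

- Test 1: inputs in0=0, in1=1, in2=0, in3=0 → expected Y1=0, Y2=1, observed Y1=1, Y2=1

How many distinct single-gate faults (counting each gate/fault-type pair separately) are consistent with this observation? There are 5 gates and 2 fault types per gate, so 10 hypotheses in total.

3

Fault-free: U1=1, U2=0, U3=0, U4=0, U5=1 → Y1=0, Y2=1. Observed Y1=1, Y2=1.
  U1 stuck-at-0: output Y1=1, Y2=1 ✓
  U1 stuck-at-1: output Y1=0, Y2=1 ✗
  U2 stuck-at-0: output Y1=0, Y2=1 ✗
  U2 stuck-at-1: output Y1=1, Y2=1 ✓
  U3 stuck-at-0: output Y1=0, Y2=1 ✗
  U3 stuck-at-1: output Y1=1, Y2=1 ✓
  U4 stuck-at-0: output Y1=0, Y2=1 ✗
  U4 stuck-at-1: output Y1=0, Y2=0 ✗
  U5 stuck-at-0: output Y1=0, Y2=0 ✗
  U5 stuck-at-1: output Y1=0, Y2=1 ✗
Consistent faults: {U1 stuck-at-0, U2 stuck-at-1, U3 stuck-at-1} — 3 in all.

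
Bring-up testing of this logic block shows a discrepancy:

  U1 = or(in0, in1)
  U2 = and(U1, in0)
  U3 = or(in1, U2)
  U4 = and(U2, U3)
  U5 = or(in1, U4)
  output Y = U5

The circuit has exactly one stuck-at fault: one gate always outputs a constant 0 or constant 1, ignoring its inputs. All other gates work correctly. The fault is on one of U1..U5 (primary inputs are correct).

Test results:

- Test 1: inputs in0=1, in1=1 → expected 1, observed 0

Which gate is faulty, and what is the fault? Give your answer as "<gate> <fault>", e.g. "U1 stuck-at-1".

U5 stuck-at-0

Fault-free values for test 1 (in0=1, in1=1): U1=1, U2=1, U3=1, U4=1, U5=1, giving Y=1. Observed 0.
Test 1: faults giving observed 0 are {U5 stuck-at-0}.
Only U5 stuck-at-0 is consistent with every test.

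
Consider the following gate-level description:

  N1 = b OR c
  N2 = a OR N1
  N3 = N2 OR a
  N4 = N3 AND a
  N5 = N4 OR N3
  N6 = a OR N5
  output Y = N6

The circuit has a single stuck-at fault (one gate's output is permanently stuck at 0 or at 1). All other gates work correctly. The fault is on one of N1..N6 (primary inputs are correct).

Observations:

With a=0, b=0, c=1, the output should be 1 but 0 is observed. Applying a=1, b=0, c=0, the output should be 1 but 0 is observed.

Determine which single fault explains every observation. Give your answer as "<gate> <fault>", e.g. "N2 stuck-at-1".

N6 stuck-at-0

Fault-free values for test 1 (a=0, b=0, c=1): N1=1, N2=1, N3=1, N4=0, N5=1, N6=1, giving Y=1. Observed 0.
Test 1: faults giving observed 0 are {N1 stuck-at-0, N2 stuck-at-0, N3 stuck-at-0, N5 stuck-at-0, N6 stuck-at-0}.
Test 2 (a=1, b=0, c=0): fault-free N1=0, N2=1, N3=1, N4=1, N5=1, N6=1 → 1; observed 0. Eliminates N1 stuck-at-0, N2 stuck-at-0, N3 stuck-at-0, N5 stuck-at-0.
Only N6 stuck-at-0 is consistent with every test.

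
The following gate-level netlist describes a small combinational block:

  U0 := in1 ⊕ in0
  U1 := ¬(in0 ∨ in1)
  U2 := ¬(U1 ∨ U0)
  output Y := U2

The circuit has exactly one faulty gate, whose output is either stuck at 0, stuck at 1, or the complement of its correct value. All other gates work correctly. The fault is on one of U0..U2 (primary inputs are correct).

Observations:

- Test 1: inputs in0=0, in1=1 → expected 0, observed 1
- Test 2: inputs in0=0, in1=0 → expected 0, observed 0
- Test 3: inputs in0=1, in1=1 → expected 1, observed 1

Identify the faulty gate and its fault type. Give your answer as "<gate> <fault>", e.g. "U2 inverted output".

Fault-free values for test 1 (in0=0, in1=1): U0=1, U1=0, U2=0, giving Y=0. Observed 1.
Test 1: faults giving observed 1 are {U0 stuck-at-0, U0 inverted output, U2 stuck-at-1, U2 inverted output}.
Test 2 (in0=0, in1=0): fault-free U0=0, U1=1, U2=0 → 0; observed 0. Eliminates U2 stuck-at-1, U2 inverted output.
Test 3 (in0=1, in1=1): fault-free U0=0, U1=0, U2=1 → 1; observed 1. Eliminates U0 inverted output.
Only U0 stuck-at-0 is consistent with every test.

U0 stuck-at-0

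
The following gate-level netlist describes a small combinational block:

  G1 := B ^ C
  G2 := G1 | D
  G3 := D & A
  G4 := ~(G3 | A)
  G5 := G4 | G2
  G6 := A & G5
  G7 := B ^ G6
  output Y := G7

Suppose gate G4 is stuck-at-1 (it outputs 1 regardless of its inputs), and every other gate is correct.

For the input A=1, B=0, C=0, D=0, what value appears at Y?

1

Propagate with G4 forced: G1=0, G2=0, G3=0, G4=1 [stuck-at-1], G5=1, G6=1, G7=1.
So Y = 1. (Without the fault it would be 0.)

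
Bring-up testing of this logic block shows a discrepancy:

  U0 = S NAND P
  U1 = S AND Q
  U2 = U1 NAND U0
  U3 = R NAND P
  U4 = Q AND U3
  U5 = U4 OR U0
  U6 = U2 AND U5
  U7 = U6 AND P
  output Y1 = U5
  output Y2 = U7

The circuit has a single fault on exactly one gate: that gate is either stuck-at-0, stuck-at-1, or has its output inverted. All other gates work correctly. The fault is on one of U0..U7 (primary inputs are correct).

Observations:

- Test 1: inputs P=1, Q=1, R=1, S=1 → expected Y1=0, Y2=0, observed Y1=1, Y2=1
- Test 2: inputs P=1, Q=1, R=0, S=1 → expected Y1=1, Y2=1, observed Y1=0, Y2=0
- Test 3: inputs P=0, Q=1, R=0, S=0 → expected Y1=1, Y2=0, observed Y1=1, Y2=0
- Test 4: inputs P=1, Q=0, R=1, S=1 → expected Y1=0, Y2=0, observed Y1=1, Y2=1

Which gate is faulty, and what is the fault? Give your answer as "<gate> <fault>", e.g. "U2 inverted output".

U4 inverted output

Fault-free values for test 1 (P=1, Q=1, R=1, S=1): U0=0, U1=1, U2=1, U3=0, U4=0, U5=0, U6=0, U7=0, giving Y1=0, Y2=0. Observed Y1=1, Y2=1.
Test 1: faults giving observed Y1=1, Y2=1 are {U3 stuck-at-1, U3 inverted output, U4 stuck-at-1, U4 inverted output, U5 stuck-at-1, U5 inverted output}.
Test 2 (P=1, Q=1, R=0, S=1): fault-free U0=0, U1=1, U2=1, U3=1, U4=1, U5=1, U6=1, U7=1 → Y1=1, Y2=1; observed Y1=0, Y2=0. Eliminates U3 stuck-at-1, U4 stuck-at-1, U5 stuck-at-1.
Test 3 (P=0, Q=1, R=0, S=0): fault-free U0=1, U1=0, U2=1, U3=1, U4=1, U5=1, U6=1, U7=0 → Y1=1, Y2=0; observed Y1=1, Y2=0. Eliminates U5 inverted output.
Test 4 (P=1, Q=0, R=1, S=1): fault-free U0=0, U1=0, U2=1, U3=0, U4=0, U5=0, U6=0, U7=0 → Y1=0, Y2=0; observed Y1=1, Y2=1. Eliminates U3 inverted output.
Only U4 inverted output is consistent with every test.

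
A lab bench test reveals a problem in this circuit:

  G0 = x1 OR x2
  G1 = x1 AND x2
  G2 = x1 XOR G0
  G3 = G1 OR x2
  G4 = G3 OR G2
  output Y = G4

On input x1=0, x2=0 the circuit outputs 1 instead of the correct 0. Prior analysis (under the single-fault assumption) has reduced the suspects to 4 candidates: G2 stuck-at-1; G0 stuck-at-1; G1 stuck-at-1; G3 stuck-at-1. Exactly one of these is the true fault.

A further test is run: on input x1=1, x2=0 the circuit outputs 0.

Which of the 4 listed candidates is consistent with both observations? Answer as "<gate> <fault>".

G0 stuck-at-1

Evaluate each candidate on input x1=1, x2=0:
  G2 stuck-at-1: G0=1, G1=0, G2=1 [stuck-at-1], G3=0, G4=1 → 1 — eliminated
  G0 stuck-at-1: G0=1 [stuck-at-1], G1=0, G2=0, G3=0, G4=0 → 0 — matches
  G1 stuck-at-1: G0=1, G1=1 [stuck-at-1], G2=0, G3=1, G4=1 → 1 — eliminated
  G3 stuck-at-1: G0=1, G1=0, G2=0, G3=1 [stuck-at-1], G4=1 → 1 — eliminated
Only G0 stuck-at-1 reproduces the observed 0.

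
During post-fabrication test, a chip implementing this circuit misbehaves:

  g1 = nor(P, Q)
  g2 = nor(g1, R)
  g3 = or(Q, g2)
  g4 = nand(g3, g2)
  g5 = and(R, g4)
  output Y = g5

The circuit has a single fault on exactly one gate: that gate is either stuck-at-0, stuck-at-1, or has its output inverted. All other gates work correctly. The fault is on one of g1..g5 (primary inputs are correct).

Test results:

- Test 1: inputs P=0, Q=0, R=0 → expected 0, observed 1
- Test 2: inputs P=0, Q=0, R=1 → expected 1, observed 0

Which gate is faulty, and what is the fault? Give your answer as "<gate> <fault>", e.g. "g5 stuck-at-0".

Fault-free values for test 1 (P=0, Q=0, R=0): g1=1, g2=0, g3=0, g4=1, g5=0, giving Y=0. Observed 1.
Test 1: faults giving observed 1 are {g5 stuck-at-1, g5 inverted output}.
Test 2 (P=0, Q=0, R=1): fault-free g1=1, g2=0, g3=0, g4=1, g5=1 → 1; observed 0. Eliminates g5 stuck-at-1.
Only g5 inverted output is consistent with every test.

g5 inverted output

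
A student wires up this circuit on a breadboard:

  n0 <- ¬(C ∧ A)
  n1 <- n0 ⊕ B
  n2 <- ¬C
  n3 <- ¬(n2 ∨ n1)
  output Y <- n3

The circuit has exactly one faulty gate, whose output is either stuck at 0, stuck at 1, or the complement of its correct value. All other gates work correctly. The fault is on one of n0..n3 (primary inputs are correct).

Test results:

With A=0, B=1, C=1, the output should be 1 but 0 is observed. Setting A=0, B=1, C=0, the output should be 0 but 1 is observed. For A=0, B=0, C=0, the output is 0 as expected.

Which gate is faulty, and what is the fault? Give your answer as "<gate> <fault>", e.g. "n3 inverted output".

n2 inverted output

Fault-free values for test 1 (A=0, B=1, C=1): n0=1, n1=0, n2=0, n3=1, giving Y=1. Observed 0.
Test 1: faults giving observed 0 are {n0 stuck-at-0, n0 inverted output, n1 stuck-at-1, n1 inverted output, n2 stuck-at-1, n2 inverted output, n3 stuck-at-0, n3 inverted output}.
Test 2 (A=0, B=1, C=0): fault-free n0=1, n1=0, n2=1, n3=0 → 0; observed 1. Eliminates n0 stuck-at-0, n0 inverted output, n1 stuck-at-1, n1 inverted output, n2 stuck-at-1, n3 stuck-at-0.
Test 3 (A=0, B=0, C=0): fault-free n0=1, n1=1, n2=1, n3=0 → 0; observed 0. Eliminates n3 inverted output.
Only n2 inverted output is consistent with every test.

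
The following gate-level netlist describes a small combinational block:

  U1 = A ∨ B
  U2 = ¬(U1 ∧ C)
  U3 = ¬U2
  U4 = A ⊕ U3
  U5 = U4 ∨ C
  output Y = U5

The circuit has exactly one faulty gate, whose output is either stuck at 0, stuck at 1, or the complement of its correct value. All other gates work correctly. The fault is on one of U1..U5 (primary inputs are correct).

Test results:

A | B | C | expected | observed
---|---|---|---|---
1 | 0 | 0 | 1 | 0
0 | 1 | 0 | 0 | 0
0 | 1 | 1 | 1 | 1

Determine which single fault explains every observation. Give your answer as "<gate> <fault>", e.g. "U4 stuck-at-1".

Fault-free values for test 1 (A=1, B=0, C=0): U1=1, U2=1, U3=0, U4=1, U5=1, giving Y=1. Observed 0.
Test 1: faults giving observed 0 are {U2 stuck-at-0, U2 inverted output, U3 stuck-at-1, U3 inverted output, U4 stuck-at-0, U4 inverted output, U5 stuck-at-0, U5 inverted output}.
Test 2 (A=0, B=1, C=0): fault-free U1=1, U2=1, U3=0, U4=0, U5=0 → 0; observed 0. Eliminates U2 stuck-at-0, U2 inverted output, U3 stuck-at-1, U3 inverted output, U4 inverted output, U5 inverted output.
Test 3 (A=0, B=1, C=1): fault-free U1=1, U2=0, U3=1, U4=1, U5=1 → 1; observed 1. Eliminates U5 stuck-at-0.
Only U4 stuck-at-0 is consistent with every test.

U4 stuck-at-0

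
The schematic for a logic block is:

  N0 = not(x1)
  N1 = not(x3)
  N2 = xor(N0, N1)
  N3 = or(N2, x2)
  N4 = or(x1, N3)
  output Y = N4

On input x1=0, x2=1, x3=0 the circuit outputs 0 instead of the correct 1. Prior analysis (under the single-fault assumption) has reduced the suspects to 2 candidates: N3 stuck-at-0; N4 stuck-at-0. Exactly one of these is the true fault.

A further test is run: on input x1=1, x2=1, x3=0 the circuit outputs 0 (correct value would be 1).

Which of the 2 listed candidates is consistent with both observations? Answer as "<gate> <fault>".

Evaluate each candidate on input x1=1, x2=1, x3=0:
  N3 stuck-at-0: N0=0, N1=1, N2=1, N3=0 [stuck-at-0], N4=1 → 1 — eliminated
  N4 stuck-at-0: N0=0, N1=1, N2=1, N3=1, N4=0 [stuck-at-0] → 0 — matches
Only N4 stuck-at-0 reproduces the observed 0.

N4 stuck-at-0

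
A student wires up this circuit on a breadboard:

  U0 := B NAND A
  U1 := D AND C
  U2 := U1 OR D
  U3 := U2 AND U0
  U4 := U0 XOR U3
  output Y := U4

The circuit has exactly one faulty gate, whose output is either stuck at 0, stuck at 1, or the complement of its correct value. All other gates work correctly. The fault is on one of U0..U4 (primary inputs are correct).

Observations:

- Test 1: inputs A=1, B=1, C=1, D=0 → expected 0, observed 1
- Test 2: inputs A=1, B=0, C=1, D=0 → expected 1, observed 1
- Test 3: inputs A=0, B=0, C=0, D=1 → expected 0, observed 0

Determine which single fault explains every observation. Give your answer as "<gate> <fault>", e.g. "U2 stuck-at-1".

Fault-free values for test 1 (A=1, B=1, C=1, D=0): U0=0, U1=0, U2=0, U3=0, U4=0, giving Y=0. Observed 1.
Test 1: faults giving observed 1 are {U0 stuck-at-1, U0 inverted output, U3 stuck-at-1, U3 inverted output, U4 stuck-at-1, U4 inverted output}.
Test 2 (A=1, B=0, C=1, D=0): fault-free U0=1, U1=0, U2=0, U3=0, U4=1 → 1; observed 1. Eliminates U0 inverted output, U3 stuck-at-1, U3 inverted output, U4 inverted output.
Test 3 (A=0, B=0, C=0, D=1): fault-free U0=1, U1=0, U2=1, U3=1, U4=0 → 0; observed 0. Eliminates U4 stuck-at-1.
Only U0 stuck-at-1 is consistent with every test.

U0 stuck-at-1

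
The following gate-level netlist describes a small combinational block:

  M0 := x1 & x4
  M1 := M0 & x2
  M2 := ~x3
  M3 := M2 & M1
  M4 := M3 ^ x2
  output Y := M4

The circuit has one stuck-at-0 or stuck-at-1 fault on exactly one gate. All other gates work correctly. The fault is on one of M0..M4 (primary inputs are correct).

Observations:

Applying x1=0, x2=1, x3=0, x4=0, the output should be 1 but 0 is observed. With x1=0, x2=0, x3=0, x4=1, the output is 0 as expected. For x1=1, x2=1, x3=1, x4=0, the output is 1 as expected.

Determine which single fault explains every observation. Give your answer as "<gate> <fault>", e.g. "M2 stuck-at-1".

Fault-free values for test 1 (x1=0, x2=1, x3=0, x4=0): M0=0, M1=0, M2=1, M3=0, M4=1, giving Y=1. Observed 0.
Test 1: faults giving observed 0 are {M0 stuck-at-1, M1 stuck-at-1, M3 stuck-at-1, M4 stuck-at-0}.
Test 2 (x1=0, x2=0, x3=0, x4=1): fault-free M0=0, M1=0, M2=1, M3=0, M4=0 → 0; observed 0. Eliminates M1 stuck-at-1, M3 stuck-at-1.
Test 3 (x1=1, x2=1, x3=1, x4=0): fault-free M0=0, M1=0, M2=0, M3=0, M4=1 → 1; observed 1. Eliminates M4 stuck-at-0.
Only M0 stuck-at-1 is consistent with every test.

M0 stuck-at-1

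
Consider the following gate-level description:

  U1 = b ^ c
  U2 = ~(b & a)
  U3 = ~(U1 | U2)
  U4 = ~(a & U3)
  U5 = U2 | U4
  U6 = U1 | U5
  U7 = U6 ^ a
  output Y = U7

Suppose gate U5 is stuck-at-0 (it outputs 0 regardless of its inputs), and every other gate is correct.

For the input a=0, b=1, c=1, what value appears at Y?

Propagate with U5 forced: U1=0, U2=1, U3=0, U4=1, U5=0 [stuck-at-0], U6=0, U7=0.
So Y = 0. (Without the fault it would be 1.)

0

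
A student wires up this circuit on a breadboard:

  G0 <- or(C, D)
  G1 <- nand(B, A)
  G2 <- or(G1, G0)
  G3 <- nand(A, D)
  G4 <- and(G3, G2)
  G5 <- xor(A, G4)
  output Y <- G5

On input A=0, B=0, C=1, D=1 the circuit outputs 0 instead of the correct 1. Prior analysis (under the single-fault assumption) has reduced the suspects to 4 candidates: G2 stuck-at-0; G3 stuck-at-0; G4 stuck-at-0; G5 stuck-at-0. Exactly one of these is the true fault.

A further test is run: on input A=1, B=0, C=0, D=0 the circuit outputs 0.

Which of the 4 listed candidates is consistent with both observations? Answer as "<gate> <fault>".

G5 stuck-at-0

Evaluate each candidate on input A=1, B=0, C=0, D=0:
  G2 stuck-at-0: G0=0, G1=1, G2=0 [stuck-at-0], G3=1, G4=0, G5=1 → 1 — eliminated
  G3 stuck-at-0: G0=0, G1=1, G2=1, G3=0 [stuck-at-0], G4=0, G5=1 → 1 — eliminated
  G4 stuck-at-0: G0=0, G1=1, G2=1, G3=1, G4=0 [stuck-at-0], G5=1 → 1 — eliminated
  G5 stuck-at-0: G0=0, G1=1, G2=1, G3=1, G4=1, G5=0 [stuck-at-0] → 0 — matches
Only G5 stuck-at-0 reproduces the observed 0.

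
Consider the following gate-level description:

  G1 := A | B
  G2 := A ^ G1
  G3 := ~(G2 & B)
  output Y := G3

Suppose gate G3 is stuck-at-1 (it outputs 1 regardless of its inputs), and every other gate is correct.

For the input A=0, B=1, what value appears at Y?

Propagate with G3 forced: G1=1, G2=1, G3=1 [stuck-at-1].
So Y = 1. (Without the fault it would be 0.)

1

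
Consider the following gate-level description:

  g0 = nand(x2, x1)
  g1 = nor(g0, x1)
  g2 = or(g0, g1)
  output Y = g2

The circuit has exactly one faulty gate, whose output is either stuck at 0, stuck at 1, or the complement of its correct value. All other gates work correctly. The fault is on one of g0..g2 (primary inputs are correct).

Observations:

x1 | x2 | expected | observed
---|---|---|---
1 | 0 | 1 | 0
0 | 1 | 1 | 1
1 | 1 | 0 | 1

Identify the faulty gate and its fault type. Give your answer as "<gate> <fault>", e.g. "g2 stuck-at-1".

g0 inverted output

Fault-free values for test 1 (x1=1, x2=0): g0=1, g1=0, g2=1, giving Y=1. Observed 0.
Test 1: faults giving observed 0 are {g0 stuck-at-0, g0 inverted output, g2 stuck-at-0, g2 inverted output}.
Test 2 (x1=0, x2=1): fault-free g0=1, g1=0, g2=1 → 1; observed 1. Eliminates g2 stuck-at-0, g2 inverted output.
Test 3 (x1=1, x2=1): fault-free g0=0, g1=0, g2=0 → 0; observed 1. Eliminates g0 stuck-at-0.
Only g0 inverted output is consistent with every test.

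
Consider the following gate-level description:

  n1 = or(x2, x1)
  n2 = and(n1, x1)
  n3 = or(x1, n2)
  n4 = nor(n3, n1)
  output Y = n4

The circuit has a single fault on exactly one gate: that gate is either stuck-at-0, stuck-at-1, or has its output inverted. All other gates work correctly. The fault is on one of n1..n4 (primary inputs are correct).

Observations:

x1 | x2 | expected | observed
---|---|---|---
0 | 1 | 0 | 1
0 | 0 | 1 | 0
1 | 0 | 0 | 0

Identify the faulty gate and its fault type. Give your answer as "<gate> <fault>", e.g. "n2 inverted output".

Fault-free values for test 1 (x1=0, x2=1): n1=1, n2=0, n3=0, n4=0, giving Y=0. Observed 1.
Test 1: faults giving observed 1 are {n1 stuck-at-0, n1 inverted output, n4 stuck-at-1, n4 inverted output}.
Test 2 (x1=0, x2=0): fault-free n1=0, n2=0, n3=0, n4=1 → 1; observed 0. Eliminates n1 stuck-at-0, n4 stuck-at-1.
Test 3 (x1=1, x2=0): fault-free n1=1, n2=1, n3=1, n4=0 → 0; observed 0. Eliminates n4 inverted output.
Only n1 inverted output is consistent with every test.

n1 inverted output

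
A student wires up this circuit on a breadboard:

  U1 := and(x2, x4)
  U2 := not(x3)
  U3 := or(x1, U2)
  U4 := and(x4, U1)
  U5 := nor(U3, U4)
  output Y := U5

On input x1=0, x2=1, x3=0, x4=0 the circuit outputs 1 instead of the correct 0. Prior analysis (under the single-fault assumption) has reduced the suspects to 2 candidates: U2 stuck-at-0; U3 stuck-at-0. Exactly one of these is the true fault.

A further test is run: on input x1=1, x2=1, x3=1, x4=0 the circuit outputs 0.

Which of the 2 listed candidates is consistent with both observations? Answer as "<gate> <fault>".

Evaluate each candidate on input x1=1, x2=1, x3=1, x4=0:
  U2 stuck-at-0: U1=0, U2=0 [stuck-at-0], U3=1, U4=0, U5=0 → 0 — matches
  U3 stuck-at-0: U1=0, U2=0, U3=0 [stuck-at-0], U4=0, U5=1 → 1 — eliminated
Only U2 stuck-at-0 reproduces the observed 0.

U2 stuck-at-0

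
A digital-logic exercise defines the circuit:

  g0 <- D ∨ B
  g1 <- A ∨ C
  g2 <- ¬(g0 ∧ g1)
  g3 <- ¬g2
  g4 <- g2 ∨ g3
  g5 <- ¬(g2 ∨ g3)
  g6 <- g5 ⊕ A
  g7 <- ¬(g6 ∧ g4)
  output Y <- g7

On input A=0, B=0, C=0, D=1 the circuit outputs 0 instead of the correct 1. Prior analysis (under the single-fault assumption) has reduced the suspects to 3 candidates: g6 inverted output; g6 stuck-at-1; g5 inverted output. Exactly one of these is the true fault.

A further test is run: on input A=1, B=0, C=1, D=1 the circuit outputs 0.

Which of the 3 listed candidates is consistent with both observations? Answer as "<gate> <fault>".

Evaluate each candidate on input A=1, B=0, C=1, D=1:
  g6 inverted output: g0=1, g1=1, g2=0, g3=1, g4=1, g5=0, g6=0 [inverted output], g7=1 → 1 — eliminated
  g6 stuck-at-1: g0=1, g1=1, g2=0, g3=1, g4=1, g5=0, g6=1 [stuck-at-1], g7=0 → 0 — matches
  g5 inverted output: g0=1, g1=1, g2=0, g3=1, g4=1, g5=1 [inverted output], g6=0, g7=1 → 1 — eliminated
Only g6 stuck-at-1 reproduces the observed 0.

g6 stuck-at-1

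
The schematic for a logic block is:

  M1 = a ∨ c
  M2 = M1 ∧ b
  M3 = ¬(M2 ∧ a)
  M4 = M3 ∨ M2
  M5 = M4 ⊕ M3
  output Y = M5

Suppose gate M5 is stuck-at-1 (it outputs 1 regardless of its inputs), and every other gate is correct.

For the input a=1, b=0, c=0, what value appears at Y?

1

Propagate with M5 forced: M1=1, M2=0, M3=1, M4=1, M5=1 [stuck-at-1].
So Y = 1. (Without the fault it would be 0.)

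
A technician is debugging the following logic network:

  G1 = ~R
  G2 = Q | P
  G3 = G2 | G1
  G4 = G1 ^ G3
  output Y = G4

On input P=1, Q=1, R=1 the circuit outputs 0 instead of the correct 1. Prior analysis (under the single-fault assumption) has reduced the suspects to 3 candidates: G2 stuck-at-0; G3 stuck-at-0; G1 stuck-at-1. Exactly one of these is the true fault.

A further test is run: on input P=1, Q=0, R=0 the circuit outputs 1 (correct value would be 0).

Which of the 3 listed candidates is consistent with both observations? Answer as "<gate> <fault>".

Evaluate each candidate on input P=1, Q=0, R=0:
  G2 stuck-at-0: G1=1, G2=0 [stuck-at-0], G3=1, G4=0 → 0 — eliminated
  G3 stuck-at-0: G1=1, G2=1, G3=0 [stuck-at-0], G4=1 → 1 — matches
  G1 stuck-at-1: G1=1 [stuck-at-1], G2=1, G3=1, G4=0 → 0 — eliminated
Only G3 stuck-at-0 reproduces the observed 1.

G3 stuck-at-0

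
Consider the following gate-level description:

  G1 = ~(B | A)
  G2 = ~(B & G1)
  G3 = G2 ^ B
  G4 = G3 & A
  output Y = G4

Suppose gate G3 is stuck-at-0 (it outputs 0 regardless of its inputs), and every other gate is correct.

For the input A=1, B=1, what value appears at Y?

Propagate with G3 forced: G1=0, G2=1, G3=0 [stuck-at-0], G4=0.
So Y = 0. (Same as the fault-free value — the fault is masked on this input.)

0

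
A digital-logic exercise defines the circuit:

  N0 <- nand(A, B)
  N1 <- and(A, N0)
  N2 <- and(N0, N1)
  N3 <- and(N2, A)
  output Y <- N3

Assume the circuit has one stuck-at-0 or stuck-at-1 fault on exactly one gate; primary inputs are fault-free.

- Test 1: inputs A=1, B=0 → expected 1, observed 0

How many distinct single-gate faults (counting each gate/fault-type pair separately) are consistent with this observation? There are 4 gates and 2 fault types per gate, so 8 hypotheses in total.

4

Fault-free: N0=1, N1=1, N2=1, N3=1 → 1. Observed 0.
  N0 stuck-at-0: output 0 ✓
  N0 stuck-at-1: output 1 ✗
  N1 stuck-at-0: output 0 ✓
  N1 stuck-at-1: output 1 ✗
  N2 stuck-at-0: output 0 ✓
  N2 stuck-at-1: output 1 ✗
  N3 stuck-at-0: output 0 ✓
  N3 stuck-at-1: output 1 ✗
Consistent faults: {N0 stuck-at-0, N1 stuck-at-0, N2 stuck-at-0, N3 stuck-at-0} — 4 in all.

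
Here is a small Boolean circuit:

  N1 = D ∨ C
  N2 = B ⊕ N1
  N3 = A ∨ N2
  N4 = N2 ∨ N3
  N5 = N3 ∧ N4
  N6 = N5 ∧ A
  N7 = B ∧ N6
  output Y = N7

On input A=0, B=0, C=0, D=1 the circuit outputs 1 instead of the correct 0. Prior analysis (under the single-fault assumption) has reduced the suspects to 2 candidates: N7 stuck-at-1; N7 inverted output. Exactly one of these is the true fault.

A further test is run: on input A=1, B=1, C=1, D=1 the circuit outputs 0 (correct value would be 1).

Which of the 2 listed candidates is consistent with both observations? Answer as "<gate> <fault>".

N7 inverted output

Evaluate each candidate on input A=1, B=1, C=1, D=1:
  N7 stuck-at-1: N1=1, N2=0, N3=1, N4=1, N5=1, N6=1, N7=1 [stuck-at-1] → 1 — eliminated
  N7 inverted output: N1=1, N2=0, N3=1, N4=1, N5=1, N6=1, N7=0 [inverted output] → 0 — matches
Only N7 inverted output reproduces the observed 0.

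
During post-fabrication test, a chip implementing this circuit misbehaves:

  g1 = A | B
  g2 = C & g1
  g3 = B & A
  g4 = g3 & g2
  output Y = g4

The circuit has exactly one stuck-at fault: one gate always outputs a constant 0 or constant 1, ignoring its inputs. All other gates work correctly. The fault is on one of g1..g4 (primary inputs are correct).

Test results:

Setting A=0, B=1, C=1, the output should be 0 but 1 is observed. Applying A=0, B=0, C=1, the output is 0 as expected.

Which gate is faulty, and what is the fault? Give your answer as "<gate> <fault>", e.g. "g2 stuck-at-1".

g3 stuck-at-1

Fault-free values for test 1 (A=0, B=1, C=1): g1=1, g2=1, g3=0, g4=0, giving Y=0. Observed 1.
Test 1: faults giving observed 1 are {g3 stuck-at-1, g4 stuck-at-1}.
Test 2 (A=0, B=0, C=1): fault-free g1=0, g2=0, g3=0, g4=0 → 0; observed 0. Eliminates g4 stuck-at-1.
Only g3 stuck-at-1 is consistent with every test.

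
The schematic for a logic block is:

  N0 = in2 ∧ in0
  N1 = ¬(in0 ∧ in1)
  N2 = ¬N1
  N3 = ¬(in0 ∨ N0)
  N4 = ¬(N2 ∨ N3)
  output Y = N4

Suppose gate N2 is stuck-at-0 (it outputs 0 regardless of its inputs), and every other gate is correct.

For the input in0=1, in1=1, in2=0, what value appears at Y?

1

Propagate with N2 forced: N0=0, N1=0, N2=0 [stuck-at-0], N3=0, N4=1.
So Y = 1. (Without the fault it would be 0.)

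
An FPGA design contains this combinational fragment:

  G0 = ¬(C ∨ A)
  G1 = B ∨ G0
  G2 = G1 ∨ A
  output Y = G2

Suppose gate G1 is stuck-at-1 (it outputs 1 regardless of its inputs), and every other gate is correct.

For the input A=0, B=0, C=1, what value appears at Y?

Propagate with G1 forced: G0=0, G1=1 [stuck-at-1], G2=1.
So Y = 1. (Without the fault it would be 0.)

1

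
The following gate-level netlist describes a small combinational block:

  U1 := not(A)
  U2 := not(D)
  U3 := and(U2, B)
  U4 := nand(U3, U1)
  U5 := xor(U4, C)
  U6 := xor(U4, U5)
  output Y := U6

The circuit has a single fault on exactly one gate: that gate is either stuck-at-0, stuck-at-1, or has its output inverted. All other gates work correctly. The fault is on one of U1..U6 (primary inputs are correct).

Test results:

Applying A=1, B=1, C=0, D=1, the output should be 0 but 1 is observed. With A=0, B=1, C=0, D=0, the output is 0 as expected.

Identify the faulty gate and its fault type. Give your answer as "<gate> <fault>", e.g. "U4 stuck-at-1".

Fault-free values for test 1 (A=1, B=1, C=0, D=1): U1=0, U2=0, U3=0, U4=1, U5=1, U6=0, giving Y=0. Observed 1.
Test 1: faults giving observed 1 are {U5 stuck-at-0, U5 inverted output, U6 stuck-at-1, U6 inverted output}.
Test 2 (A=0, B=1, C=0, D=0): fault-free U1=1, U2=1, U3=1, U4=0, U5=0, U6=0 → 0; observed 0. Eliminates U5 inverted output, U6 stuck-at-1, U6 inverted output.
Only U5 stuck-at-0 is consistent with every test.

U5 stuck-at-0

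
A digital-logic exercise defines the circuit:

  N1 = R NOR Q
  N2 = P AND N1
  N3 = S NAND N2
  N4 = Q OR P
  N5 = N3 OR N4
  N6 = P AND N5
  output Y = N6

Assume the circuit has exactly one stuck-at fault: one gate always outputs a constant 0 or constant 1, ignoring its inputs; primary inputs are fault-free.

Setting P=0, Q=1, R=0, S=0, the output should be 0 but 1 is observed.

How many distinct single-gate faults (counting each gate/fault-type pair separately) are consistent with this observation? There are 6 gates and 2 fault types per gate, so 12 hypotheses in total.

Fault-free: N1=0, N2=0, N3=1, N4=1, N5=1, N6=0 → 0. Observed 1.
  N1 stuck-at-0: output 0 ✗
  N1 stuck-at-1: output 0 ✗
  N2 stuck-at-0: output 0 ✗
  N2 stuck-at-1: output 0 ✗
  N3 stuck-at-0: output 0 ✗
  N3 stuck-at-1: output 0 ✗
  N4 stuck-at-0: output 0 ✗
  N4 stuck-at-1: output 0 ✗
  N5 stuck-at-0: output 0 ✗
  N5 stuck-at-1: output 0 ✗
  N6 stuck-at-0: output 0 ✗
  N6 stuck-at-1: output 1 ✓
Consistent faults: {N6 stuck-at-1} — 1 in all.

1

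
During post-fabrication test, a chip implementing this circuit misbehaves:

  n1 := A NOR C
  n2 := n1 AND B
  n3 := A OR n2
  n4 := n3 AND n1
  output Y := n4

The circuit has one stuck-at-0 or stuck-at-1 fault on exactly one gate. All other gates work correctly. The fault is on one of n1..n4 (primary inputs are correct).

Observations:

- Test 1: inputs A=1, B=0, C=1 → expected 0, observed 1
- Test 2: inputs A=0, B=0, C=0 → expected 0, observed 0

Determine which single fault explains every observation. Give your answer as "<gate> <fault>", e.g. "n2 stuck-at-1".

n1 stuck-at-1

Fault-free values for test 1 (A=1, B=0, C=1): n1=0, n2=0, n3=1, n4=0, giving Y=0. Observed 1.
Test 1: faults giving observed 1 are {n1 stuck-at-1, n4 stuck-at-1}.
Test 2 (A=0, B=0, C=0): fault-free n1=1, n2=0, n3=0, n4=0 → 0; observed 0. Eliminates n4 stuck-at-1.
Only n1 stuck-at-1 is consistent with every test.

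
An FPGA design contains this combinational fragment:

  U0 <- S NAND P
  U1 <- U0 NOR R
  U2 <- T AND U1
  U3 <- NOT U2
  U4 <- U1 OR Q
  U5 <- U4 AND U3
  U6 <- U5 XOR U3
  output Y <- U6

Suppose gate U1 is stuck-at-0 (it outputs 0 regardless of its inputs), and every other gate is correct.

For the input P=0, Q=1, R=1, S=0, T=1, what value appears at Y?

0

Propagate with U1 forced: U0=1, U1=0 [stuck-at-0], U2=0, U3=1, U4=1, U5=1, U6=0.
So Y = 0. (Same as the fault-free value — the fault is masked on this input.)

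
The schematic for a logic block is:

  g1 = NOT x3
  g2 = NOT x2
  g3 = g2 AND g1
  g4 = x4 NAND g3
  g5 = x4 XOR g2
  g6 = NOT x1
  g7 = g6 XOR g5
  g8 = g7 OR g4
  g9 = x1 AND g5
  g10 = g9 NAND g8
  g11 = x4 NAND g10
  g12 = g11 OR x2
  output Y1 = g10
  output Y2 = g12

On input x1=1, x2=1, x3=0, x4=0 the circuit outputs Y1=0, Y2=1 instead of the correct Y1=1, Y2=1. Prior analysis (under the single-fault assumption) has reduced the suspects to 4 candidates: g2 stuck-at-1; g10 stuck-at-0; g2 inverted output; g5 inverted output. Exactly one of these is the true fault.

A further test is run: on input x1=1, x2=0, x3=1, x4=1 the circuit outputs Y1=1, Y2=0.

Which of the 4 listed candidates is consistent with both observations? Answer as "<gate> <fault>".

g2 stuck-at-1

Evaluate each candidate on input x1=1, x2=0, x3=1, x4=1:
  g2 stuck-at-1: g1=0, g2=1 [stuck-at-1], g3=0, g4=1, g5=0, g6=0, g7=0, g8=1, g9=0, g10=1, g11=0, g12=0 → Y1=1, Y2=0 — matches
  g10 stuck-at-0: g1=0, g2=1, g3=0, g4=1, g5=0, g6=0, g7=0, g8=1, g9=0, g10=0 [stuck-at-0], g11=1, g12=1 → Y1=0, Y2=1 — eliminated
  g2 inverted output: g1=0, g2=0 [inverted output], g3=0, g4=1, g5=1, g6=0, g7=1, g8=1, g9=1, g10=0, g11=1, g12=1 → Y1=0, Y2=1 — eliminated
  g5 inverted output: g1=0, g2=1, g3=0, g4=1, g5=1 [inverted output], g6=0, g7=1, g8=1, g9=1, g10=0, g11=1, g12=1 → Y1=0, Y2=1 — eliminated
Only g2 stuck-at-1 reproduces the observed Y1=1, Y2=0.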